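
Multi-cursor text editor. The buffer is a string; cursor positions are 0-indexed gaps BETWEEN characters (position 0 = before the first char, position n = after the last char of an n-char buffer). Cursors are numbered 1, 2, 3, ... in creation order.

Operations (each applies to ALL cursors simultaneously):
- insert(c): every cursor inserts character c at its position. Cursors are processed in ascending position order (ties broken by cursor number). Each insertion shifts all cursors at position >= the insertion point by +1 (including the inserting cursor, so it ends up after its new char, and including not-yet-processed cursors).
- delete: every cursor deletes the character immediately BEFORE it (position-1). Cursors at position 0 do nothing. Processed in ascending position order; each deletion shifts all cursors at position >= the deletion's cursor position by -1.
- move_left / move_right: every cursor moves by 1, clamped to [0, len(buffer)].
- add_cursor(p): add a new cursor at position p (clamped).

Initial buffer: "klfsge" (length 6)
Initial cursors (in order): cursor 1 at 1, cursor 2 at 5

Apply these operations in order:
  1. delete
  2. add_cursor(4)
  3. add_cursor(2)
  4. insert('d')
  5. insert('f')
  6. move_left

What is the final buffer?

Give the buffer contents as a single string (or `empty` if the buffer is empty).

After op 1 (delete): buffer="lfse" (len 4), cursors c1@0 c2@3, authorship ....
After op 2 (add_cursor(4)): buffer="lfse" (len 4), cursors c1@0 c2@3 c3@4, authorship ....
After op 3 (add_cursor(2)): buffer="lfse" (len 4), cursors c1@0 c4@2 c2@3 c3@4, authorship ....
After op 4 (insert('d')): buffer="dlfdsded" (len 8), cursors c1@1 c4@4 c2@6 c3@8, authorship 1..4.2.3
After op 5 (insert('f')): buffer="dflfdfsdfedf" (len 12), cursors c1@2 c4@6 c2@9 c3@12, authorship 11..44.22.33
After op 6 (move_left): buffer="dflfdfsdfedf" (len 12), cursors c1@1 c4@5 c2@8 c3@11, authorship 11..44.22.33

Answer: dflfdfsdfedf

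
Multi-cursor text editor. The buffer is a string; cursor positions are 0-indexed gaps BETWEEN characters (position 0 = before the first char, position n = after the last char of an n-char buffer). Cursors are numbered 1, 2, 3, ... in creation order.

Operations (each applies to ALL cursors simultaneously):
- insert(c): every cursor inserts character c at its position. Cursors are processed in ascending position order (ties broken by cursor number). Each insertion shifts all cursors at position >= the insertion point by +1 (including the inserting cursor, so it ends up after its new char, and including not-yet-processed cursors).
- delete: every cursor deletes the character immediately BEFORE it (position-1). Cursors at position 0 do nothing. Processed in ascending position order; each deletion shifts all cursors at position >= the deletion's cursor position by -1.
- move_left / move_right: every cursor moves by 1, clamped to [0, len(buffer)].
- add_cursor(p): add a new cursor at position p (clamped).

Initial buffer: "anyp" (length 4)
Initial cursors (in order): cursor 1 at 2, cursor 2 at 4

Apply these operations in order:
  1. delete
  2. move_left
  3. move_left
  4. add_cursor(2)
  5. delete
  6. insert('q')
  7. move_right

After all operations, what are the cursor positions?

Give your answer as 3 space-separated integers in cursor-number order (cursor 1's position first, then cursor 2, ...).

After op 1 (delete): buffer="ay" (len 2), cursors c1@1 c2@2, authorship ..
After op 2 (move_left): buffer="ay" (len 2), cursors c1@0 c2@1, authorship ..
After op 3 (move_left): buffer="ay" (len 2), cursors c1@0 c2@0, authorship ..
After op 4 (add_cursor(2)): buffer="ay" (len 2), cursors c1@0 c2@0 c3@2, authorship ..
After op 5 (delete): buffer="a" (len 1), cursors c1@0 c2@0 c3@1, authorship .
After op 6 (insert('q')): buffer="qqaq" (len 4), cursors c1@2 c2@2 c3@4, authorship 12.3
After op 7 (move_right): buffer="qqaq" (len 4), cursors c1@3 c2@3 c3@4, authorship 12.3

Answer: 3 3 4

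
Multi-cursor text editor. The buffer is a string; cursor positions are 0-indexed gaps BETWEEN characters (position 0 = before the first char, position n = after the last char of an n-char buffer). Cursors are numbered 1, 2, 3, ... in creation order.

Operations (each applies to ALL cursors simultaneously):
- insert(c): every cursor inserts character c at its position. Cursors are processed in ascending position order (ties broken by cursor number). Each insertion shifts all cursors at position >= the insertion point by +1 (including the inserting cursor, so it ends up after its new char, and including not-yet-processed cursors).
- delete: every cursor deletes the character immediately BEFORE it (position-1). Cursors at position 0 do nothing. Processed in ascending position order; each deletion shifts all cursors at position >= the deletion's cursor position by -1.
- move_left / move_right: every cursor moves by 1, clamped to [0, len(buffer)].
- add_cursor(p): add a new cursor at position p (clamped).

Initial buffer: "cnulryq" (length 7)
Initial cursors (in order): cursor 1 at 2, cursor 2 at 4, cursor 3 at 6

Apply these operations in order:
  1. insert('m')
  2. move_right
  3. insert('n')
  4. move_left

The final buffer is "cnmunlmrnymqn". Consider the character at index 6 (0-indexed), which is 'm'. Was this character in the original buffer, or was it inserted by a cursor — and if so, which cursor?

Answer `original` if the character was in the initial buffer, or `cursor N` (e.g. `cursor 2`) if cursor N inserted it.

After op 1 (insert('m')): buffer="cnmulmrymq" (len 10), cursors c1@3 c2@6 c3@9, authorship ..1..2..3.
After op 2 (move_right): buffer="cnmulmrymq" (len 10), cursors c1@4 c2@7 c3@10, authorship ..1..2..3.
After op 3 (insert('n')): buffer="cnmunlmrnymqn" (len 13), cursors c1@5 c2@9 c3@13, authorship ..1.1.2.2.3.3
After op 4 (move_left): buffer="cnmunlmrnymqn" (len 13), cursors c1@4 c2@8 c3@12, authorship ..1.1.2.2.3.3
Authorship (.=original, N=cursor N): . . 1 . 1 . 2 . 2 . 3 . 3
Index 6: author = 2

Answer: cursor 2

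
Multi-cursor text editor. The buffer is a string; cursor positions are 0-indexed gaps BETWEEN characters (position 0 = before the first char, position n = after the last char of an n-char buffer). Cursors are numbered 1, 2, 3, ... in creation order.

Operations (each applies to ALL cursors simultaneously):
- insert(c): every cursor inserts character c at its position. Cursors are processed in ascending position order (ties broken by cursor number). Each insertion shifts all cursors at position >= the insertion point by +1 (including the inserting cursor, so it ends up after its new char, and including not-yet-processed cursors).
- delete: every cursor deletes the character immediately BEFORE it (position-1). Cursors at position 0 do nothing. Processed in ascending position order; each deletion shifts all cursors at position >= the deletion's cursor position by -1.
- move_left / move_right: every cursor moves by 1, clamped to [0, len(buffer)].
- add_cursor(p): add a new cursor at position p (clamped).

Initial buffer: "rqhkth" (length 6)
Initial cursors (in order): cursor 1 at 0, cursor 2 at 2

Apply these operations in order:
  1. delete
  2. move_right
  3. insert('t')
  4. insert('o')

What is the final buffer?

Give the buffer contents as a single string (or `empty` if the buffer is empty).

After op 1 (delete): buffer="rhkth" (len 5), cursors c1@0 c2@1, authorship .....
After op 2 (move_right): buffer="rhkth" (len 5), cursors c1@1 c2@2, authorship .....
After op 3 (insert('t')): buffer="rthtkth" (len 7), cursors c1@2 c2@4, authorship .1.2...
After op 4 (insert('o')): buffer="rtohtokth" (len 9), cursors c1@3 c2@6, authorship .11.22...

Answer: rtohtokth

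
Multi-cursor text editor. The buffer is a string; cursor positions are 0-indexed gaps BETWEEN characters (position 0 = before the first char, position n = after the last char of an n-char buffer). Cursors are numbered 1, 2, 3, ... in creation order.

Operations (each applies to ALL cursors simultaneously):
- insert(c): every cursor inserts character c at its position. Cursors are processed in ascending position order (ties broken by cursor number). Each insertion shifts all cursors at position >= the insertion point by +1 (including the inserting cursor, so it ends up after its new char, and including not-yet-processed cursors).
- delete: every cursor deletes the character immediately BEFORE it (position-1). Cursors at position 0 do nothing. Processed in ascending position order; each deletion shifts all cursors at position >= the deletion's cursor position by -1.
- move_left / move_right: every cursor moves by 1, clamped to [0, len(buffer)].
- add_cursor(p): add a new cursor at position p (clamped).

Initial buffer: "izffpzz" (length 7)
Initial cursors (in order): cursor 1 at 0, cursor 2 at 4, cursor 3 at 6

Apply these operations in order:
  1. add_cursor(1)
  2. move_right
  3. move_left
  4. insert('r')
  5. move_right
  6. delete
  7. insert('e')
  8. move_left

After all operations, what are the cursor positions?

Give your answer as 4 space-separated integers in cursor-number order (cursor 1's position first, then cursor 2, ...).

Answer: 1 7 10 3

Derivation:
After op 1 (add_cursor(1)): buffer="izffpzz" (len 7), cursors c1@0 c4@1 c2@4 c3@6, authorship .......
After op 2 (move_right): buffer="izffpzz" (len 7), cursors c1@1 c4@2 c2@5 c3@7, authorship .......
After op 3 (move_left): buffer="izffpzz" (len 7), cursors c1@0 c4@1 c2@4 c3@6, authorship .......
After op 4 (insert('r')): buffer="rirzffrpzrz" (len 11), cursors c1@1 c4@3 c2@7 c3@10, authorship 1.4...2..3.
After op 5 (move_right): buffer="rirzffrpzrz" (len 11), cursors c1@2 c4@4 c2@8 c3@11, authorship 1.4...2..3.
After op 6 (delete): buffer="rrffrzr" (len 7), cursors c1@1 c4@2 c2@5 c3@7, authorship 14..2.3
After op 7 (insert('e')): buffer="rereffrezre" (len 11), cursors c1@2 c4@4 c2@8 c3@11, authorship 1144..22.33
After op 8 (move_left): buffer="rereffrezre" (len 11), cursors c1@1 c4@3 c2@7 c3@10, authorship 1144..22.33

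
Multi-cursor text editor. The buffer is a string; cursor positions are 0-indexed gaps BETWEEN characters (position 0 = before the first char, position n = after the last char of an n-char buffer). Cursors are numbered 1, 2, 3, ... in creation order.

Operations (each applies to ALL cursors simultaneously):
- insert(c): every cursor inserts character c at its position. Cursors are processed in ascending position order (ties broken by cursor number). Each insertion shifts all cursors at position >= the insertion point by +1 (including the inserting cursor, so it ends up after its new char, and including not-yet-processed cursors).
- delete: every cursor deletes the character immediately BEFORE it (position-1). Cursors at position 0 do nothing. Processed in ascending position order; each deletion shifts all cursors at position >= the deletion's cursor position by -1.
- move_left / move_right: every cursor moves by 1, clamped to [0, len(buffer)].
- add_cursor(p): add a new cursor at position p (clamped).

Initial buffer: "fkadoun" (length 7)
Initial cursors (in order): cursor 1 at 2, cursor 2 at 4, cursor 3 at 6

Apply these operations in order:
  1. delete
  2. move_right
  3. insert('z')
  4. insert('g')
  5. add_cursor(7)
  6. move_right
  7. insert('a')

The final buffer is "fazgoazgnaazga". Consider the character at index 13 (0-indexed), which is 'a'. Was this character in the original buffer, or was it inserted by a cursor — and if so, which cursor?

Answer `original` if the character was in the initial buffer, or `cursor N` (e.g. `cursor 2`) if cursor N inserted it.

Answer: cursor 3

Derivation:
After op 1 (delete): buffer="faon" (len 4), cursors c1@1 c2@2 c3@3, authorship ....
After op 2 (move_right): buffer="faon" (len 4), cursors c1@2 c2@3 c3@4, authorship ....
After op 3 (insert('z')): buffer="fazoznz" (len 7), cursors c1@3 c2@5 c3@7, authorship ..1.2.3
After op 4 (insert('g')): buffer="fazgozgnzg" (len 10), cursors c1@4 c2@7 c3@10, authorship ..11.22.33
After op 5 (add_cursor(7)): buffer="fazgozgnzg" (len 10), cursors c1@4 c2@7 c4@7 c3@10, authorship ..11.22.33
After op 6 (move_right): buffer="fazgozgnzg" (len 10), cursors c1@5 c2@8 c4@8 c3@10, authorship ..11.22.33
After op 7 (insert('a')): buffer="fazgoazgnaazga" (len 14), cursors c1@6 c2@11 c4@11 c3@14, authorship ..11.122.24333
Authorship (.=original, N=cursor N): . . 1 1 . 1 2 2 . 2 4 3 3 3
Index 13: author = 3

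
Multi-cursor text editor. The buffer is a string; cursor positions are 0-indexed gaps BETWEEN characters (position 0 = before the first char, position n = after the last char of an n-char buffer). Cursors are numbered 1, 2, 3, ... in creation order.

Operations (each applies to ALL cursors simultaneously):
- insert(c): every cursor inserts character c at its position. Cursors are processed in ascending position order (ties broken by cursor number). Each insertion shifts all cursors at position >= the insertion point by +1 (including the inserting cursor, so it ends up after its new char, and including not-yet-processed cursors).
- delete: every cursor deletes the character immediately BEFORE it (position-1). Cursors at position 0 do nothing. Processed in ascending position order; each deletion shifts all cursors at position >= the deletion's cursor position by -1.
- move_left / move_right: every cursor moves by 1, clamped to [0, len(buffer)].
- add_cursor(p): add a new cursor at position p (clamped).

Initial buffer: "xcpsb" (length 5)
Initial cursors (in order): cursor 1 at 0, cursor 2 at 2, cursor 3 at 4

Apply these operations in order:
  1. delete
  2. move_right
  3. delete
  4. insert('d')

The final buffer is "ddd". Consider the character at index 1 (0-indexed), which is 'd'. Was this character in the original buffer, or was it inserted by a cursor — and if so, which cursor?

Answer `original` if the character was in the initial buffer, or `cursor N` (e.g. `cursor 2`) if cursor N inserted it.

After op 1 (delete): buffer="xpb" (len 3), cursors c1@0 c2@1 c3@2, authorship ...
After op 2 (move_right): buffer="xpb" (len 3), cursors c1@1 c2@2 c3@3, authorship ...
After op 3 (delete): buffer="" (len 0), cursors c1@0 c2@0 c3@0, authorship 
After op 4 (insert('d')): buffer="ddd" (len 3), cursors c1@3 c2@3 c3@3, authorship 123
Authorship (.=original, N=cursor N): 1 2 3
Index 1: author = 2

Answer: cursor 2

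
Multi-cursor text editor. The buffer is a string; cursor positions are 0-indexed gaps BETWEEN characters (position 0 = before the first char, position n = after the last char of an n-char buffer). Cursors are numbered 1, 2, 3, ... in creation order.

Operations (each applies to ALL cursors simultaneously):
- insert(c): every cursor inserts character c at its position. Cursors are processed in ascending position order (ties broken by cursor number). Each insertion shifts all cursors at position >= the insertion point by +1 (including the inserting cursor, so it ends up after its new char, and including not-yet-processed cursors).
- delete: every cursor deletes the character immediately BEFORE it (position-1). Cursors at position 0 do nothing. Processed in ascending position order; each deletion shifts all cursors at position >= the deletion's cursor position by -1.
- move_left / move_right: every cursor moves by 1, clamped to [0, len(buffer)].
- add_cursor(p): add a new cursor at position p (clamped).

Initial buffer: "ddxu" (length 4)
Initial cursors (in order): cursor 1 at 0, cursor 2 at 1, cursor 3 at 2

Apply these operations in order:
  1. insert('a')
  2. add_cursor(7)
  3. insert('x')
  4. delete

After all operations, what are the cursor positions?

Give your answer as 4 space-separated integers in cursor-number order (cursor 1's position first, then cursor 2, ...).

After op 1 (insert('a')): buffer="adadaxu" (len 7), cursors c1@1 c2@3 c3@5, authorship 1.2.3..
After op 2 (add_cursor(7)): buffer="adadaxu" (len 7), cursors c1@1 c2@3 c3@5 c4@7, authorship 1.2.3..
After op 3 (insert('x')): buffer="axdaxdaxxux" (len 11), cursors c1@2 c2@5 c3@8 c4@11, authorship 11.22.33..4
After op 4 (delete): buffer="adadaxu" (len 7), cursors c1@1 c2@3 c3@5 c4@7, authorship 1.2.3..

Answer: 1 3 5 7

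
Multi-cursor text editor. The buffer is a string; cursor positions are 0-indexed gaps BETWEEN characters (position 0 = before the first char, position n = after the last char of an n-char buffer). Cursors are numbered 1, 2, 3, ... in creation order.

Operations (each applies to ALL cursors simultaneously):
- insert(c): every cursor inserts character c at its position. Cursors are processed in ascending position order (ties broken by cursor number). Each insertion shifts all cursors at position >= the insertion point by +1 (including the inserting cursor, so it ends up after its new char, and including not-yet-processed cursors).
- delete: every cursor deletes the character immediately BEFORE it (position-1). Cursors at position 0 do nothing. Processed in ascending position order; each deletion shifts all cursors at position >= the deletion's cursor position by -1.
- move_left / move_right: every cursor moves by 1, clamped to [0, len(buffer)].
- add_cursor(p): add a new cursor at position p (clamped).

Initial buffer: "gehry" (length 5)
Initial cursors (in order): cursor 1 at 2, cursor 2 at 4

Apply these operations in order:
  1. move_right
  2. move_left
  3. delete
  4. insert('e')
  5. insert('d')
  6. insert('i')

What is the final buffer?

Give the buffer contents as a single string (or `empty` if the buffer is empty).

After op 1 (move_right): buffer="gehry" (len 5), cursors c1@3 c2@5, authorship .....
After op 2 (move_left): buffer="gehry" (len 5), cursors c1@2 c2@4, authorship .....
After op 3 (delete): buffer="ghy" (len 3), cursors c1@1 c2@2, authorship ...
After op 4 (insert('e')): buffer="gehey" (len 5), cursors c1@2 c2@4, authorship .1.2.
After op 5 (insert('d')): buffer="gedhedy" (len 7), cursors c1@3 c2@6, authorship .11.22.
After op 6 (insert('i')): buffer="gedihediy" (len 9), cursors c1@4 c2@8, authorship .111.222.

Answer: gedihediy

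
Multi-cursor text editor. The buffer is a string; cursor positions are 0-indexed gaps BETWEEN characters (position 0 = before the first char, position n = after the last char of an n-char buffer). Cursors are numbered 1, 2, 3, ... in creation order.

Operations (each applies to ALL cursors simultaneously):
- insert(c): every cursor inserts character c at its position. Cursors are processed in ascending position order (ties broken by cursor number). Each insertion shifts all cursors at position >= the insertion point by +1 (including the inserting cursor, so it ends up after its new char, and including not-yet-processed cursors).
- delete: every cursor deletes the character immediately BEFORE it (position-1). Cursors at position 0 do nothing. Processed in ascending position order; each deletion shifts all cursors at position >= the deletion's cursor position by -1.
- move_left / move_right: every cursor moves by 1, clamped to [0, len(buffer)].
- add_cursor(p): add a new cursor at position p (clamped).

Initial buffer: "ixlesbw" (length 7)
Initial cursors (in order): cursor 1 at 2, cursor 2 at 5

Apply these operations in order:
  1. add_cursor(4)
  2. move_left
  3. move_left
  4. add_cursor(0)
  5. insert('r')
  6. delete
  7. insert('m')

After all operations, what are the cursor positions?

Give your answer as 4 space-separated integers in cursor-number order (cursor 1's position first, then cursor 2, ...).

After op 1 (add_cursor(4)): buffer="ixlesbw" (len 7), cursors c1@2 c3@4 c2@5, authorship .......
After op 2 (move_left): buffer="ixlesbw" (len 7), cursors c1@1 c3@3 c2@4, authorship .......
After op 3 (move_left): buffer="ixlesbw" (len 7), cursors c1@0 c3@2 c2@3, authorship .......
After op 4 (add_cursor(0)): buffer="ixlesbw" (len 7), cursors c1@0 c4@0 c3@2 c2@3, authorship .......
After op 5 (insert('r')): buffer="rrixrlresbw" (len 11), cursors c1@2 c4@2 c3@5 c2@7, authorship 14..3.2....
After op 6 (delete): buffer="ixlesbw" (len 7), cursors c1@0 c4@0 c3@2 c2@3, authorship .......
After op 7 (insert('m')): buffer="mmixmlmesbw" (len 11), cursors c1@2 c4@2 c3@5 c2@7, authorship 14..3.2....

Answer: 2 7 5 2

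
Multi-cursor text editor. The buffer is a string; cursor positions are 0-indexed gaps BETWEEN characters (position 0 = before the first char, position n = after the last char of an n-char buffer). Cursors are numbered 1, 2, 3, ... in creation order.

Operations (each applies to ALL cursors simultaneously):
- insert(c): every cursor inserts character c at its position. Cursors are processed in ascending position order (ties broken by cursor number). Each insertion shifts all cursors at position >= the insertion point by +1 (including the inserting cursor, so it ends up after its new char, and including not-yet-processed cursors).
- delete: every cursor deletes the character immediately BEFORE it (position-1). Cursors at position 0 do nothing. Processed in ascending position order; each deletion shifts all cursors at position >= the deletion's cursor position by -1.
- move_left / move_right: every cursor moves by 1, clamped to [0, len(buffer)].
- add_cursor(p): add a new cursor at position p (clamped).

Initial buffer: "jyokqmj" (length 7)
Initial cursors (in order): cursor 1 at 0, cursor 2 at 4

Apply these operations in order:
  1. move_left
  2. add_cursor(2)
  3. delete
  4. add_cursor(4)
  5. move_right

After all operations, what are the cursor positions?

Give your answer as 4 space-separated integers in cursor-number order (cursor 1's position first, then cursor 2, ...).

After op 1 (move_left): buffer="jyokqmj" (len 7), cursors c1@0 c2@3, authorship .......
After op 2 (add_cursor(2)): buffer="jyokqmj" (len 7), cursors c1@0 c3@2 c2@3, authorship .......
After op 3 (delete): buffer="jkqmj" (len 5), cursors c1@0 c2@1 c3@1, authorship .....
After op 4 (add_cursor(4)): buffer="jkqmj" (len 5), cursors c1@0 c2@1 c3@1 c4@4, authorship .....
After op 5 (move_right): buffer="jkqmj" (len 5), cursors c1@1 c2@2 c3@2 c4@5, authorship .....

Answer: 1 2 2 5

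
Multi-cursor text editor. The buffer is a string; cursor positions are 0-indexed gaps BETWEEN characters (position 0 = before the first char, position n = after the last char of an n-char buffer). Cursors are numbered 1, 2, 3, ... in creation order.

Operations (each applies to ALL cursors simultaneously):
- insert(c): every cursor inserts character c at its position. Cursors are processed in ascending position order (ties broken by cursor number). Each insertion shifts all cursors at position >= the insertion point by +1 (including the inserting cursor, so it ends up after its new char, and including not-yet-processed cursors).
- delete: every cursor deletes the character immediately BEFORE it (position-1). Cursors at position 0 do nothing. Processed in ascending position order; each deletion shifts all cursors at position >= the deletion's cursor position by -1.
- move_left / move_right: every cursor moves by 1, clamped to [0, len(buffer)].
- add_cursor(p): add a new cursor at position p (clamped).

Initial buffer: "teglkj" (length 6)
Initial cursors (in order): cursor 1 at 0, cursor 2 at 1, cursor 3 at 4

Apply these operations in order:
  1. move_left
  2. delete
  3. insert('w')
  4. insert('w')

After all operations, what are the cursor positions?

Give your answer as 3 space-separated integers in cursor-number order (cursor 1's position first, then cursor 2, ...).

After op 1 (move_left): buffer="teglkj" (len 6), cursors c1@0 c2@0 c3@3, authorship ......
After op 2 (delete): buffer="telkj" (len 5), cursors c1@0 c2@0 c3@2, authorship .....
After op 3 (insert('w')): buffer="wwtewlkj" (len 8), cursors c1@2 c2@2 c3@5, authorship 12..3...
After op 4 (insert('w')): buffer="wwwwtewwlkj" (len 11), cursors c1@4 c2@4 c3@8, authorship 1212..33...

Answer: 4 4 8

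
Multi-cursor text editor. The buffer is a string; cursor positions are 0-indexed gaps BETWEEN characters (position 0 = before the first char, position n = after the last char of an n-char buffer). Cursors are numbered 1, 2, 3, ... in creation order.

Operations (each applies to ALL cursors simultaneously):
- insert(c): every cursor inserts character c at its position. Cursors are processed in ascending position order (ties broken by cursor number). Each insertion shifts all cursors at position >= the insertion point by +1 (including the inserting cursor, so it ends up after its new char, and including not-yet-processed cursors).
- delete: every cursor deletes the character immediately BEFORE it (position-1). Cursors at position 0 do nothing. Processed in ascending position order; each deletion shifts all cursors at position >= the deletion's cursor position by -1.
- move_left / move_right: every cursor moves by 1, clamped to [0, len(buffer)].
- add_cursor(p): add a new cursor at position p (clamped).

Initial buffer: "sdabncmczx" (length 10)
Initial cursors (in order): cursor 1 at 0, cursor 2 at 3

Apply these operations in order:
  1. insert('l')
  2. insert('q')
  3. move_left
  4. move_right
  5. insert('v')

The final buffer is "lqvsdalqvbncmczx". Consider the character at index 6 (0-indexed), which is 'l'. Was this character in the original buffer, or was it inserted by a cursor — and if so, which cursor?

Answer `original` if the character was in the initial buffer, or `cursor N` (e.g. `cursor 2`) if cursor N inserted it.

Answer: cursor 2

Derivation:
After op 1 (insert('l')): buffer="lsdalbncmczx" (len 12), cursors c1@1 c2@5, authorship 1...2.......
After op 2 (insert('q')): buffer="lqsdalqbncmczx" (len 14), cursors c1@2 c2@7, authorship 11...22.......
After op 3 (move_left): buffer="lqsdalqbncmczx" (len 14), cursors c1@1 c2@6, authorship 11...22.......
After op 4 (move_right): buffer="lqsdalqbncmczx" (len 14), cursors c1@2 c2@7, authorship 11...22.......
After op 5 (insert('v')): buffer="lqvsdalqvbncmczx" (len 16), cursors c1@3 c2@9, authorship 111...222.......
Authorship (.=original, N=cursor N): 1 1 1 . . . 2 2 2 . . . . . . .
Index 6: author = 2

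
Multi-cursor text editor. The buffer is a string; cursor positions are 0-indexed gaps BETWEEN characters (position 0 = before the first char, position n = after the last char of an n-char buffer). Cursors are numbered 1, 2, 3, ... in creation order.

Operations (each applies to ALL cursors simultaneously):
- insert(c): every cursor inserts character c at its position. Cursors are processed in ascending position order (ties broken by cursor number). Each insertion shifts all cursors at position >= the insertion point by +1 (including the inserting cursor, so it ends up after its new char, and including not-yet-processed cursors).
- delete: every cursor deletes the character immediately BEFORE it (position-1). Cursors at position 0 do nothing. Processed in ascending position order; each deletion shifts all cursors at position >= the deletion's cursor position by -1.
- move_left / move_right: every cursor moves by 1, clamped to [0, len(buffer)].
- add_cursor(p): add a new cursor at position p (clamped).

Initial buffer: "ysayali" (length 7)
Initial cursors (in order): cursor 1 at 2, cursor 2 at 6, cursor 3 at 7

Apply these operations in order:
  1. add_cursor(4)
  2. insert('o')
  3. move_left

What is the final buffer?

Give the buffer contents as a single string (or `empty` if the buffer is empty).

After op 1 (add_cursor(4)): buffer="ysayali" (len 7), cursors c1@2 c4@4 c2@6 c3@7, authorship .......
After op 2 (insert('o')): buffer="ysoayoaloio" (len 11), cursors c1@3 c4@6 c2@9 c3@11, authorship ..1..4..2.3
After op 3 (move_left): buffer="ysoayoaloio" (len 11), cursors c1@2 c4@5 c2@8 c3@10, authorship ..1..4..2.3

Answer: ysoayoaloio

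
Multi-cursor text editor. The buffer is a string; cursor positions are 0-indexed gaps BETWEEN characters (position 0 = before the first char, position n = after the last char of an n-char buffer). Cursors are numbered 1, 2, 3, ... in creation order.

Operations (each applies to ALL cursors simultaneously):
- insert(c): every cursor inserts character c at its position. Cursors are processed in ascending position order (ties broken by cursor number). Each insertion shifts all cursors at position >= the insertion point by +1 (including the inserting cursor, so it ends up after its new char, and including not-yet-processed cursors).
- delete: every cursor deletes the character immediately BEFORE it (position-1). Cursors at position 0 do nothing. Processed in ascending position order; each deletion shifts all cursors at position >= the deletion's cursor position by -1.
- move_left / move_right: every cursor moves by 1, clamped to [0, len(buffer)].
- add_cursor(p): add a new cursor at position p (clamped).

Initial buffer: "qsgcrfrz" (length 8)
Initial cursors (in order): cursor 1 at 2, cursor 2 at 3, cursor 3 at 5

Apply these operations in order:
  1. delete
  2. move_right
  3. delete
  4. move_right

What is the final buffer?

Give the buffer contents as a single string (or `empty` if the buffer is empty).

After op 1 (delete): buffer="qcfrz" (len 5), cursors c1@1 c2@1 c3@2, authorship .....
After op 2 (move_right): buffer="qcfrz" (len 5), cursors c1@2 c2@2 c3@3, authorship .....
After op 3 (delete): buffer="rz" (len 2), cursors c1@0 c2@0 c3@0, authorship ..
After op 4 (move_right): buffer="rz" (len 2), cursors c1@1 c2@1 c3@1, authorship ..

Answer: rz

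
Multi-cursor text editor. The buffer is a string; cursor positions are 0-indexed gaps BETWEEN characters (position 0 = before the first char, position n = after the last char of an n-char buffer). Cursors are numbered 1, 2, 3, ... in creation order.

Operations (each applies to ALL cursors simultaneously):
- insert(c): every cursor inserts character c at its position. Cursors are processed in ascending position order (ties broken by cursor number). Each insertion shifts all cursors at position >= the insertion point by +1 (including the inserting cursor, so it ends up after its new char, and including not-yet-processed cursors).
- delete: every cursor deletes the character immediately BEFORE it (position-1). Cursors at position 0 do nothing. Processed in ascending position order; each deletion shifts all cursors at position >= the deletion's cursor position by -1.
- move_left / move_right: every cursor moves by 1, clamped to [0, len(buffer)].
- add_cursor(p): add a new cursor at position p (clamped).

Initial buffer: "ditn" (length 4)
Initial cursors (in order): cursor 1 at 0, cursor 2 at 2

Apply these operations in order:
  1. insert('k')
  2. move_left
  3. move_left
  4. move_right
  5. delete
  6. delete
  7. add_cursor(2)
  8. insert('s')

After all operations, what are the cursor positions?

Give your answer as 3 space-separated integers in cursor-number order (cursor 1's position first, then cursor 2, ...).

After op 1 (insert('k')): buffer="kdiktn" (len 6), cursors c1@1 c2@4, authorship 1..2..
After op 2 (move_left): buffer="kdiktn" (len 6), cursors c1@0 c2@3, authorship 1..2..
After op 3 (move_left): buffer="kdiktn" (len 6), cursors c1@0 c2@2, authorship 1..2..
After op 4 (move_right): buffer="kdiktn" (len 6), cursors c1@1 c2@3, authorship 1..2..
After op 5 (delete): buffer="dktn" (len 4), cursors c1@0 c2@1, authorship .2..
After op 6 (delete): buffer="ktn" (len 3), cursors c1@0 c2@0, authorship 2..
After op 7 (add_cursor(2)): buffer="ktn" (len 3), cursors c1@0 c2@0 c3@2, authorship 2..
After op 8 (insert('s')): buffer="ssktsn" (len 6), cursors c1@2 c2@2 c3@5, authorship 122.3.

Answer: 2 2 5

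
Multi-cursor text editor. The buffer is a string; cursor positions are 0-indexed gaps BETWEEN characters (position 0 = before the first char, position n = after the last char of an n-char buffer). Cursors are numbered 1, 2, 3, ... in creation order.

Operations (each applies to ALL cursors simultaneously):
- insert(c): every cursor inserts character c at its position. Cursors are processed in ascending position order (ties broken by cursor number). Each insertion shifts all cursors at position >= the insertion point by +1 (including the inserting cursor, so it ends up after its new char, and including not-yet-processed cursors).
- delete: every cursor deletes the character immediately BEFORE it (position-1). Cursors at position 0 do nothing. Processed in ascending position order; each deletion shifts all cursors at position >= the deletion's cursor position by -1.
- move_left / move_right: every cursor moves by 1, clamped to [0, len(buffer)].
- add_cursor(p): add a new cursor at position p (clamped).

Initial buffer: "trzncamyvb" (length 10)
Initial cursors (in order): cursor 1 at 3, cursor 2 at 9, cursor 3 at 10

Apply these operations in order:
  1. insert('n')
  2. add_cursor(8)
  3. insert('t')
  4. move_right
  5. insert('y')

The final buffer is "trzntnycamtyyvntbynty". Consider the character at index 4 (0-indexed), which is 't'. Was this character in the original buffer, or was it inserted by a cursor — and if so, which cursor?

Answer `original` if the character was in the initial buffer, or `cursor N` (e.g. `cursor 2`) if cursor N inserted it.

Answer: cursor 1

Derivation:
After op 1 (insert('n')): buffer="trznncamyvnbn" (len 13), cursors c1@4 c2@11 c3@13, authorship ...1......2.3
After op 2 (add_cursor(8)): buffer="trznncamyvnbn" (len 13), cursors c1@4 c4@8 c2@11 c3@13, authorship ...1......2.3
After op 3 (insert('t')): buffer="trzntncamtyvntbnt" (len 17), cursors c1@5 c4@10 c2@14 c3@17, authorship ...11....4..22.33
After op 4 (move_right): buffer="trzntncamtyvntbnt" (len 17), cursors c1@6 c4@11 c2@15 c3@17, authorship ...11....4..22.33
After op 5 (insert('y')): buffer="trzntnycamtyyvntbynty" (len 21), cursors c1@7 c4@13 c2@18 c3@21, authorship ...11.1...4.4.22.2333
Authorship (.=original, N=cursor N): . . . 1 1 . 1 . . . 4 . 4 . 2 2 . 2 3 3 3
Index 4: author = 1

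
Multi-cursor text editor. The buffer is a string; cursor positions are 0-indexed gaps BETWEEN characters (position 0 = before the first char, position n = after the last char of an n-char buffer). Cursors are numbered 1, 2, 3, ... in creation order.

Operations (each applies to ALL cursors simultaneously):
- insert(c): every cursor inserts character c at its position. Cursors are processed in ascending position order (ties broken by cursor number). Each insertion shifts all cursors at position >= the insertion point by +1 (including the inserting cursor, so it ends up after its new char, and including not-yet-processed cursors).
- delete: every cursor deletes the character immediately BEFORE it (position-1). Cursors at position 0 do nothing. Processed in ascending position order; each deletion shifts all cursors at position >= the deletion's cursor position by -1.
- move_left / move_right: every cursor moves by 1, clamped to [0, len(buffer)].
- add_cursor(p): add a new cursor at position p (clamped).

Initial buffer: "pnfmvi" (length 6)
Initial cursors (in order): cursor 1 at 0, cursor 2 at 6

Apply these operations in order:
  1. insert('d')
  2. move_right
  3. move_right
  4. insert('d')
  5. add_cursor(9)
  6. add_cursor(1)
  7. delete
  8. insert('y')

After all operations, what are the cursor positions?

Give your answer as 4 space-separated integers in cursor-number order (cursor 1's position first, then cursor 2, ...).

After op 1 (insert('d')): buffer="dpnfmvid" (len 8), cursors c1@1 c2@8, authorship 1......2
After op 2 (move_right): buffer="dpnfmvid" (len 8), cursors c1@2 c2@8, authorship 1......2
After op 3 (move_right): buffer="dpnfmvid" (len 8), cursors c1@3 c2@8, authorship 1......2
After op 4 (insert('d')): buffer="dpndfmvidd" (len 10), cursors c1@4 c2@10, authorship 1..1....22
After op 5 (add_cursor(9)): buffer="dpndfmvidd" (len 10), cursors c1@4 c3@9 c2@10, authorship 1..1....22
After op 6 (add_cursor(1)): buffer="dpndfmvidd" (len 10), cursors c4@1 c1@4 c3@9 c2@10, authorship 1..1....22
After op 7 (delete): buffer="pnfmvi" (len 6), cursors c4@0 c1@2 c2@6 c3@6, authorship ......
After op 8 (insert('y')): buffer="ypnyfmviyy" (len 10), cursors c4@1 c1@4 c2@10 c3@10, authorship 4..1....23

Answer: 4 10 10 1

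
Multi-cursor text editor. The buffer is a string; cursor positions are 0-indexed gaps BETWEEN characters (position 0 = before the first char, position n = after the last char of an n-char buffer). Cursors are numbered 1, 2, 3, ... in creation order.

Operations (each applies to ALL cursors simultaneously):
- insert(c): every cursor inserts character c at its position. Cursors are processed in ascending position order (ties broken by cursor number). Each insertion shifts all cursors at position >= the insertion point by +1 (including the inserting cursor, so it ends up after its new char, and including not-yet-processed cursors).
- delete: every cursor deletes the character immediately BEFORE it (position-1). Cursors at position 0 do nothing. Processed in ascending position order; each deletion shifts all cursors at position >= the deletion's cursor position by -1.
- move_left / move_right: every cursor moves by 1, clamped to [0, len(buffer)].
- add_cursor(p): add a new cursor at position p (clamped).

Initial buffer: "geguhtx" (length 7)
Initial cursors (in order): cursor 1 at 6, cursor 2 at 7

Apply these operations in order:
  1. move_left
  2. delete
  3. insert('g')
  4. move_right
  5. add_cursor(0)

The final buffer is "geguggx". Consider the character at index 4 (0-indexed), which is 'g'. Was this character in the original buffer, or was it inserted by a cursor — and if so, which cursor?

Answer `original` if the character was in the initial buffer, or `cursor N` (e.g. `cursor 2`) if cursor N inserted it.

Answer: cursor 1

Derivation:
After op 1 (move_left): buffer="geguhtx" (len 7), cursors c1@5 c2@6, authorship .......
After op 2 (delete): buffer="gegux" (len 5), cursors c1@4 c2@4, authorship .....
After op 3 (insert('g')): buffer="geguggx" (len 7), cursors c1@6 c2@6, authorship ....12.
After op 4 (move_right): buffer="geguggx" (len 7), cursors c1@7 c2@7, authorship ....12.
After op 5 (add_cursor(0)): buffer="geguggx" (len 7), cursors c3@0 c1@7 c2@7, authorship ....12.
Authorship (.=original, N=cursor N): . . . . 1 2 .
Index 4: author = 1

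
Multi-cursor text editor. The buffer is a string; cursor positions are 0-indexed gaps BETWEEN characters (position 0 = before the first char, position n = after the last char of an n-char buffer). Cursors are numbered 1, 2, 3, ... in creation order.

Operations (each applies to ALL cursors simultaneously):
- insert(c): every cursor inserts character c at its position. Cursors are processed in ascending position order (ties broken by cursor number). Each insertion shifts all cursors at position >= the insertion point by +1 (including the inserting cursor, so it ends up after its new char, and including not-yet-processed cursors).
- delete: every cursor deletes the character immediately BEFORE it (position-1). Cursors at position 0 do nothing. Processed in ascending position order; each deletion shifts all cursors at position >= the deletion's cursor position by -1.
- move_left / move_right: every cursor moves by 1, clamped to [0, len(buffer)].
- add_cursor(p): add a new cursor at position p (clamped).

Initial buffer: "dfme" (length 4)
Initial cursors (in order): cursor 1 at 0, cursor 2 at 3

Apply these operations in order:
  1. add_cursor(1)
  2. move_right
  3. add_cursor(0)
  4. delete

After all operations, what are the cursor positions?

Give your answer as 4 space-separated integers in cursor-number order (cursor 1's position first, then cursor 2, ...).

After op 1 (add_cursor(1)): buffer="dfme" (len 4), cursors c1@0 c3@1 c2@3, authorship ....
After op 2 (move_right): buffer="dfme" (len 4), cursors c1@1 c3@2 c2@4, authorship ....
After op 3 (add_cursor(0)): buffer="dfme" (len 4), cursors c4@0 c1@1 c3@2 c2@4, authorship ....
After op 4 (delete): buffer="m" (len 1), cursors c1@0 c3@0 c4@0 c2@1, authorship .

Answer: 0 1 0 0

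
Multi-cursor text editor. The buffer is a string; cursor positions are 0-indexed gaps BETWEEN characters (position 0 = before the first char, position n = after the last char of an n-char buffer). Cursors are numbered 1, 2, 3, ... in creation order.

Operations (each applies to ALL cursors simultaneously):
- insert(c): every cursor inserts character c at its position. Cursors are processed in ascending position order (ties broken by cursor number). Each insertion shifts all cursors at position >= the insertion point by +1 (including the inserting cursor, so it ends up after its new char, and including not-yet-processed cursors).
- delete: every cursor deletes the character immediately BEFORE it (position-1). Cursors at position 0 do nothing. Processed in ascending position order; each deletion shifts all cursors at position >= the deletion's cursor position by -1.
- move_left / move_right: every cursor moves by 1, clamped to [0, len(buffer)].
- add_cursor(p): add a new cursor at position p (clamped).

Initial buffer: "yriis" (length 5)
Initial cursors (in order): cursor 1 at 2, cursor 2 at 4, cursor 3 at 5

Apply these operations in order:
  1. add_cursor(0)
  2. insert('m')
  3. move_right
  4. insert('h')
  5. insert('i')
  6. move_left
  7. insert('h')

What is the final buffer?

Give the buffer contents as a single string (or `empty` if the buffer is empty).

After op 1 (add_cursor(0)): buffer="yriis" (len 5), cursors c4@0 c1@2 c2@4 c3@5, authorship .....
After op 2 (insert('m')): buffer="myrmiimsm" (len 9), cursors c4@1 c1@4 c2@7 c3@9, authorship 4..1..2.3
After op 3 (move_right): buffer="myrmiimsm" (len 9), cursors c4@2 c1@5 c2@8 c3@9, authorship 4..1..2.3
After op 4 (insert('h')): buffer="myhrmihimshmh" (len 13), cursors c4@3 c1@7 c2@11 c3@13, authorship 4.4.1.1.2.233
After op 5 (insert('i')): buffer="myhirmihiimshimhi" (len 17), cursors c4@4 c1@9 c2@14 c3@17, authorship 4.44.1.11.2.22333
After op 6 (move_left): buffer="myhirmihiimshimhi" (len 17), cursors c4@3 c1@8 c2@13 c3@16, authorship 4.44.1.11.2.22333
After op 7 (insert('h')): buffer="myhhirmihhiimshhimhhi" (len 21), cursors c4@4 c1@10 c2@16 c3@20, authorship 4.444.1.111.2.2223333

Answer: myhhirmihhiimshhimhhi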